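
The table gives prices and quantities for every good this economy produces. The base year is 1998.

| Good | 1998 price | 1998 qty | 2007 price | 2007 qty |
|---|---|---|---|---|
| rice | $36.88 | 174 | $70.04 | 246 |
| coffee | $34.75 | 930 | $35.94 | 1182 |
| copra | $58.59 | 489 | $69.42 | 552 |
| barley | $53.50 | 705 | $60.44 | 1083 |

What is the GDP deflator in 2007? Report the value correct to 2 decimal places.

Nominal GDP 2007 = 70.04·246 + 35.94·1182 + 69.42·552 + 60.44·1083 = 163487.28.
Real GDP 2007 (at 1998 prices) = 36.88·246 + 34.75·1182 + 58.59·552 + 53.50·1083 = 140429.16.
Deflator = Nominal/Real × 100 = 163487.28/140429.16 × 100 = 116.420.

116.42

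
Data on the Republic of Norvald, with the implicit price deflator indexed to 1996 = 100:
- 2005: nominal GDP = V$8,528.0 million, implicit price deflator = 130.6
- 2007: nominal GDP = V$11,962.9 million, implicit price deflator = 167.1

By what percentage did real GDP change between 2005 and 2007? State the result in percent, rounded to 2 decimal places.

9.64%

Deflate each year: 2005 → 8528.0/1.306 = 6529.86; 2007 → 11962.9/1.671 = 7159.13.
So real GDP changed by 7159.13/6529.86 − 1 = 0.0964, i.e. 9.64%.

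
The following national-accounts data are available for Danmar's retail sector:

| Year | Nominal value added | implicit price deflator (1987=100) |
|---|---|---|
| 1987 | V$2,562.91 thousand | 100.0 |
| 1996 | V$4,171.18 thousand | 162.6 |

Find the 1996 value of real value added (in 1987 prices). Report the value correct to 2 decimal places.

Real value added = Nominal / (implicit price deflator/100) = 4171.18 / 1.626 = 2565.30.

V$2,565.30 thousand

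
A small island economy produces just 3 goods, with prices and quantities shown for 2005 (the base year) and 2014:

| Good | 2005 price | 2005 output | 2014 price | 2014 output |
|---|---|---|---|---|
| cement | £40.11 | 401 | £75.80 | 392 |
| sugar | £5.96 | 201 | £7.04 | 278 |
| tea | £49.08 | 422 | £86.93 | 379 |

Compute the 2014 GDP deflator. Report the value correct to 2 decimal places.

Nominal GDP 2014 = 75.80·392 + 7.04·278 + 86.93·379 = 64617.19.
Real GDP 2014 (at 2005 prices) = 40.11·392 + 5.96·278 + 49.08·379 = 35981.32.
Deflator = Nominal/Real × 100 = 64617.19/35981.32 × 100 = 179.585.

179.59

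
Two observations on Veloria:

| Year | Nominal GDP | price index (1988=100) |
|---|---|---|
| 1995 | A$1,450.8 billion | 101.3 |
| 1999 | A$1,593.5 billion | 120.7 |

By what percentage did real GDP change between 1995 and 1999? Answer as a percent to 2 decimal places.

-7.82%

Deflate each year: 1995 → 1450.8/1.013 = 1432.18; 1999 → 1593.5/1.207 = 1320.22.
So real GDP changed by 1320.22/1432.18 − 1 = -0.0782, i.e. -7.82%.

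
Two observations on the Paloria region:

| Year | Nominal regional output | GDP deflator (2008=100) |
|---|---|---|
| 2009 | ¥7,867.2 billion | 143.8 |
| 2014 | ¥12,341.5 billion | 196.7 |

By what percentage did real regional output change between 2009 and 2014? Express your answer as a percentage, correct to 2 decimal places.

Deflate each year: 2009 → 7867.2/1.438 = 5470.93; 2014 → 12341.5/1.967 = 6274.28.
So real regional output changed by 6274.28/5470.93 − 1 = 0.1468, i.e. 14.68%.

14.68%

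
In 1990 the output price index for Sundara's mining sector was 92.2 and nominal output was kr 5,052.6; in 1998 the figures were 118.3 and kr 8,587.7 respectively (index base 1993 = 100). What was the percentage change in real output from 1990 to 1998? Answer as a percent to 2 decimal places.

32.47%

Real output 1990 = 5052.6 / 0.922 = 5480.04.
Real output 1998 = 8587.7 / 1.183 = 7259.26.
Real growth = 7259.26 / 5480.04 − 1 = 0.3247.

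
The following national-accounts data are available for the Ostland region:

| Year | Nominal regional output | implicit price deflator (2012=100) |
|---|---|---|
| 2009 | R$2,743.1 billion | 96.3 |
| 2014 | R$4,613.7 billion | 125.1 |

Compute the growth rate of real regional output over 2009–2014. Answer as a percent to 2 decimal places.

Real regional output 2009 = 2743.1 / 0.963 = 2848.49.
Real regional output 2014 = 4613.7 / 1.251 = 3688.01.
Real growth = 3688.01 / 2848.49 − 1 = 0.2947.

29.47%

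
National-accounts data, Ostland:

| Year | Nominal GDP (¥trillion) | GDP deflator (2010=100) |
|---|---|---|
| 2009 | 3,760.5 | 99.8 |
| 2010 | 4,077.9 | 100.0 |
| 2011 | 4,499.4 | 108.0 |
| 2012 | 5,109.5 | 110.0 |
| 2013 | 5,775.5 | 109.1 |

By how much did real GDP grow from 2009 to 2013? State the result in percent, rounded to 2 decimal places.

Real GDP 2009 = 3760.5/0.998 = 3768.04.
Real GDP 2013 = 5775.5/1.091 = 5293.77.
Change = 5293.77/3768.04 − 1 = 0.4049.

40.49%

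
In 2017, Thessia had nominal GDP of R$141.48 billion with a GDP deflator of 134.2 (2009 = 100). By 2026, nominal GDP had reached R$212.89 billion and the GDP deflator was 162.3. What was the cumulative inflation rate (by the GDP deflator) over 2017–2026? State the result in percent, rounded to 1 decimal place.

Price-level change = 162.3 / 134.2 − 1 = 0.2094.

20.9%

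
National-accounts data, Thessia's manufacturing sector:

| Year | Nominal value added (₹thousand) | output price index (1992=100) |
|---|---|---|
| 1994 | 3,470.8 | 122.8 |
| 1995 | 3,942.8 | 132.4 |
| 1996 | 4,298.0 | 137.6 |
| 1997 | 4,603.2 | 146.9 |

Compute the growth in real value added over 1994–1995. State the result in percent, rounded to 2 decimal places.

Real value added 1994 = 3470.8/1.228 = 2826.38.
Real value added 1995 = 3942.8/1.324 = 2977.95.
Change = 2977.95/2826.38 − 1 = 0.0536.

5.36%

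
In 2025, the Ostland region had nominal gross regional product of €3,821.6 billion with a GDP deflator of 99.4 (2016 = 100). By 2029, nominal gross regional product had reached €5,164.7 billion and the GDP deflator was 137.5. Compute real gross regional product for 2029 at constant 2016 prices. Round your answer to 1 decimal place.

€3,756.1 billion

Real gross regional product = Nominal / (GDP deflator/100) = 5164.7 / 1.375 = 3756.15.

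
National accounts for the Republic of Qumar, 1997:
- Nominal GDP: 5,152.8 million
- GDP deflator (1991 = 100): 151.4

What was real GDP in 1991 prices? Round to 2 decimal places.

3,403.43 million

Real GDP = Nominal / (GDP deflator/100) = 5152.8 / 1.514 = 3403.43.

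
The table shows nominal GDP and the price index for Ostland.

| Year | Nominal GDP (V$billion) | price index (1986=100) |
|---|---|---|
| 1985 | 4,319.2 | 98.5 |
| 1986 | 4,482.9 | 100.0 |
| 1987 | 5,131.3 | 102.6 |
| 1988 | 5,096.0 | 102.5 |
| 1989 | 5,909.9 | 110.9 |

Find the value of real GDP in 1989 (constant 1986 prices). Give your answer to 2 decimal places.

Real GDP 1989 = 5909.9 / 1.109 = 5329.04.

V$5,329.04 billion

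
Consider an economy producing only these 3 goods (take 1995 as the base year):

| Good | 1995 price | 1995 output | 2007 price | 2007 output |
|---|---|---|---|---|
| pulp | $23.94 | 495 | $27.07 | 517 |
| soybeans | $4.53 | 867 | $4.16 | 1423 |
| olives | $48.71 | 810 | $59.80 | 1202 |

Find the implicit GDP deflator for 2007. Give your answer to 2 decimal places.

118.64

Nominal GDP 2007 = 27.07·517 + 4.16·1423 + 59.80·1202 = 91794.47.
Real GDP 2007 (at 1995 prices) = 23.94·517 + 4.53·1423 + 48.71·1202 = 77372.59.
Deflator = Nominal/Real × 100 = 91794.47/77372.59 × 100 = 118.640.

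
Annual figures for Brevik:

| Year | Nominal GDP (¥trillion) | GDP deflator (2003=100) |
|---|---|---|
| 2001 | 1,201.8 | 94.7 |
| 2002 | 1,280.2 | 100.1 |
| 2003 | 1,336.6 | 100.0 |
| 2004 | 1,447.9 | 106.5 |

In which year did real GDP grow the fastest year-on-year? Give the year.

2002: real = 1280.2/1.001 = 1278.92; growth vs 2001 (1269.06) = 0.78%.
2003: real = 1336.6/1.000 = 1336.60; growth vs 2002 (1278.92) = 4.51%.
2004: real = 1447.9/1.065 = 1359.53; growth vs 2003 (1336.60) = 1.72%.

2003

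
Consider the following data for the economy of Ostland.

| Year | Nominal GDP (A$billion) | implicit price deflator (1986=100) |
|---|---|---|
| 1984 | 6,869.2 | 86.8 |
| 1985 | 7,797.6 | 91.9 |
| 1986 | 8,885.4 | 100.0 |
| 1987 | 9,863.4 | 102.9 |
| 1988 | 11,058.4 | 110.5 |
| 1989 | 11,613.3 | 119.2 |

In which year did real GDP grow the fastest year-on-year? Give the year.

1987

1985: real = 7797.6/0.919 = 8484.87; growth vs 1984 (7913.82) = 7.22%.
1986: real = 8885.4/1.000 = 8885.40; growth vs 1985 (8484.87) = 4.72%.
1987: real = 9863.4/1.029 = 9585.42; growth vs 1986 (8885.40) = 7.88%.
1988: real = 11058.4/1.105 = 10007.60; growth vs 1987 (9585.42) = 4.40%.
1989: real = 11613.3/1.192 = 9742.70; growth vs 1988 (10007.60) = -2.65%.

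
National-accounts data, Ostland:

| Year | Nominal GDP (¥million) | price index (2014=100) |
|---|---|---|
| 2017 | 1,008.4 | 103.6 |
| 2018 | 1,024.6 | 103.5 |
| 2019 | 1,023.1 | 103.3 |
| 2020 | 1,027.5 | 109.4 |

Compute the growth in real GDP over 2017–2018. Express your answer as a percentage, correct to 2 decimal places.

Real GDP 2017 = 1008.4/1.036 = 973.36.
Real GDP 2018 = 1024.6/1.035 = 989.95.
Change = 989.95/973.36 − 1 = 0.0170.

1.70%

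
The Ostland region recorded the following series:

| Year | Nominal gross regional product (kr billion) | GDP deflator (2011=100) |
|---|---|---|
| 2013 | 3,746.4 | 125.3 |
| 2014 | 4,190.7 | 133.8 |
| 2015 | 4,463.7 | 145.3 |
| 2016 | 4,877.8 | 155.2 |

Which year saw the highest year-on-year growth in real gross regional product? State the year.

2014

2014: real = 4190.7/1.338 = 3132.06; growth vs 2013 (2989.94) = 4.75%.
2015: real = 4463.7/1.453 = 3072.06; growth vs 2014 (3132.06) = -1.92%.
2016: real = 4877.8/1.552 = 3142.91; growth vs 2015 (3072.06) = 2.31%.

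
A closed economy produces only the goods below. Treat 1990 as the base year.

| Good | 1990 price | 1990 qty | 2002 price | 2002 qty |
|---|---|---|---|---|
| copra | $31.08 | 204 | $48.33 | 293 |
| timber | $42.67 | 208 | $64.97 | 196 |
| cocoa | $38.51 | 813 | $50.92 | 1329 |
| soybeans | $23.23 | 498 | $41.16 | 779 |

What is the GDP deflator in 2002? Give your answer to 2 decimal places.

145.98

Nominal GDP 2002 = 48.33·293 + 64.97·196 + 50.92·1329 + 41.16·779 = 126631.13.
Real GDP 2002 (at 1990 prices) = 31.08·293 + 42.67·196 + 38.51·1329 + 23.23·779 = 86745.72.
Deflator = Nominal/Real × 100 = 126631.13/86745.72 × 100 = 145.980.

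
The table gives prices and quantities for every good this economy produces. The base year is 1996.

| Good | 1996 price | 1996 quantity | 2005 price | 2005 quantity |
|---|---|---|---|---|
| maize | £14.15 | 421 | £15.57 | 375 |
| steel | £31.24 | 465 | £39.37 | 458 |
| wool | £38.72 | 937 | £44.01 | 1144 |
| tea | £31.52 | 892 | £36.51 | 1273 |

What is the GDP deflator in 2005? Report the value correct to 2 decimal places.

116.01

Nominal GDP 2005 = 15.57·375 + 39.37·458 + 44.01·1144 + 36.51·1273 = 120694.88.
Real GDP 2005 (at 1996 prices) = 14.15·375 + 31.24·458 + 38.72·1144 + 31.52·1273 = 104034.81.
Deflator = Nominal/Real × 100 = 120694.88/104034.81 × 100 = 116.014.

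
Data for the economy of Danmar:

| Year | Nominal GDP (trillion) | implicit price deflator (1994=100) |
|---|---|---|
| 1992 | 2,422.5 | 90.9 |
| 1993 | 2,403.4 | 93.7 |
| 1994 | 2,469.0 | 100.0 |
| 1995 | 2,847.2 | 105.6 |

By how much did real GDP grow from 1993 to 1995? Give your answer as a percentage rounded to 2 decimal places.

Real GDP 1993 = 2403.4/0.937 = 2564.99.
Real GDP 1995 = 2847.2/1.056 = 2696.21.
Change = 2696.21/2564.99 − 1 = 0.0512.

5.12%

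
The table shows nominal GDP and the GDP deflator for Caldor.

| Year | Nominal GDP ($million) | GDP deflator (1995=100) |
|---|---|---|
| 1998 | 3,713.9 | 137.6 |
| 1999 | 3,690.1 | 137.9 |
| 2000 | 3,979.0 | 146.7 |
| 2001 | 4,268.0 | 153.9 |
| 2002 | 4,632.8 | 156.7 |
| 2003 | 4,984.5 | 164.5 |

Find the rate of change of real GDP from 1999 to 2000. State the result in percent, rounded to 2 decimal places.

1.36%

Real GDP 1999 = 3690.1/1.379 = 2675.92.
Real GDP 2000 = 3979.0/1.467 = 2712.34.
Change = 2712.34/2675.92 − 1 = 0.0136.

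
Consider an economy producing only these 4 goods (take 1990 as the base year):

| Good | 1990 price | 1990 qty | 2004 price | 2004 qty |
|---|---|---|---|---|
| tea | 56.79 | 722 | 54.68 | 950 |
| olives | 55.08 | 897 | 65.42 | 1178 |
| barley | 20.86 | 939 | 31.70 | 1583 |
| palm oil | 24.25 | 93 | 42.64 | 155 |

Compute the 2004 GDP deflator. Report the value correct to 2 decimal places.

Nominal GDP 2004 = 54.68·950 + 65.42·1178 + 31.70·1583 + 42.64·155 = 185801.06.
Real GDP 2004 (at 1990 prices) = 56.79·950 + 55.08·1178 + 20.86·1583 + 24.25·155 = 155614.87.
Deflator = Nominal/Real × 100 = 185801.06/155614.87 × 100 = 119.398.

119.40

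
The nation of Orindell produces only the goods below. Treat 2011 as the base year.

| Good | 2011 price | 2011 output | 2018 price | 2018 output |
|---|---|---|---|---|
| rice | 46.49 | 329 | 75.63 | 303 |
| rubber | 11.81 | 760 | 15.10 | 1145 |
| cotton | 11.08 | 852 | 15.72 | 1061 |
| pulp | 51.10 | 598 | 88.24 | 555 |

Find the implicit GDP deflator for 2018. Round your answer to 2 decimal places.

Nominal GDP 2018 = 75.63·303 + 15.10·1145 + 15.72·1061 + 88.24·555 = 105857.51.
Real GDP 2018 (at 2011 prices) = 46.49·303 + 11.81·1145 + 11.08·1061 + 51.10·555 = 67725.30.
Deflator = Nominal/Real × 100 = 105857.51/67725.30 × 100 = 156.304.

156.30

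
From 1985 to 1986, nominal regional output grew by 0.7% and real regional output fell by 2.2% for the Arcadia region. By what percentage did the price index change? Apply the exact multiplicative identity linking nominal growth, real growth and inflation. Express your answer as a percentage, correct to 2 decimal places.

2.97%

(1 + g_nom) = (1 + g_real)(1 + π), so π = 1.0070 / 0.9780 − 1 = 0.02965.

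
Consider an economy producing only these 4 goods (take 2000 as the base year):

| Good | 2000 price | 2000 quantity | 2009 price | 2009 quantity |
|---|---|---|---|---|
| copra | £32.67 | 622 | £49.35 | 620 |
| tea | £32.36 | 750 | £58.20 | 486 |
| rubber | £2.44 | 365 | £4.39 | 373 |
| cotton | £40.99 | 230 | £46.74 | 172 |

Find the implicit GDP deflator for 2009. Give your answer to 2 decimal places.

Nominal GDP 2009 = 49.35·620 + 58.20·486 + 4.39·373 + 46.74·172 = 68558.95.
Real GDP 2009 (at 2000 prices) = 32.67·620 + 32.36·486 + 2.44·373 + 40.99·172 = 43942.76.
Deflator = Nominal/Real × 100 = 68558.95/43942.76 × 100 = 156.019.

156.02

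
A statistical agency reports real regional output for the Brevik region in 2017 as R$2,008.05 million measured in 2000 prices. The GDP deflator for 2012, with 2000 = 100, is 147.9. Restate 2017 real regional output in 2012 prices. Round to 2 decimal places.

R$2,969.91 million

Real regional output in 2012 prices = Real regional output in 2000 prices × (P_2012/P_2000) = 2008.05 × 1.479 = 2969.91.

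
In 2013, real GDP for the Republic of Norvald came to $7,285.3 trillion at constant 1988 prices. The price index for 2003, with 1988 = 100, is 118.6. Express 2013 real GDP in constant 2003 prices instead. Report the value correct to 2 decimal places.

Real GDP in 2003 prices = Real GDP in 1988 prices × (P_2003/P_1988) = 7285.3 × 1.186 = 8640.37.

$8,640.37 trillion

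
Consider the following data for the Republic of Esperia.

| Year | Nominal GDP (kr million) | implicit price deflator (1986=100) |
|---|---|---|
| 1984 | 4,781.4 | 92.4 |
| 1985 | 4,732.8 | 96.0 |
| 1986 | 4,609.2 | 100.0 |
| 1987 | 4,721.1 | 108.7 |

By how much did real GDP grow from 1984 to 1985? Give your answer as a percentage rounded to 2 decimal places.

Real GDP 1984 = 4781.4/0.924 = 5174.68.
Real GDP 1985 = 4732.8/0.960 = 4930.00.
Change = 4930.00/5174.68 − 1 = -0.0473.

-4.73%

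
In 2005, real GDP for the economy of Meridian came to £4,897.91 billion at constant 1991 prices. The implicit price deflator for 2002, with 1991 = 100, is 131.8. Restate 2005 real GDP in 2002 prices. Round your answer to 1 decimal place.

Real GDP in 2002 prices = Real GDP in 1991 prices × (P_2002/P_1991) = 4897.91 × 1.318 = 6455.45.

£6,455.4 billion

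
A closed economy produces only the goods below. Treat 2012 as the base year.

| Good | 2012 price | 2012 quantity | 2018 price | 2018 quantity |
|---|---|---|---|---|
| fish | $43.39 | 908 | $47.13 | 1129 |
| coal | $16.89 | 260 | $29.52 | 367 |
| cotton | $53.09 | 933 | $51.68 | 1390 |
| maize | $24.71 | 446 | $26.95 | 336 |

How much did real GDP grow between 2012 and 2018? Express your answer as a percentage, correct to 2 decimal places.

Real GDP 2012 = Nominal GDP 2012 = 43.39·908 + 16.89·260 + 53.09·933 + 24.71·446 = 104343.15.
Real GDP 2018 (at 2012 prices) = 43.39·1129 + 16.89·367 + 53.09·1390 + 24.71·336 = 137283.60.
Real growth = 137283.60/104343.15 − 1 = 0.3157.

31.57%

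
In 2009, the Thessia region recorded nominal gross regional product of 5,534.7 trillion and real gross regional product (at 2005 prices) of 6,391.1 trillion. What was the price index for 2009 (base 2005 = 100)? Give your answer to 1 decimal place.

86.6

price index = (Nominal / Real) × 100 = 5534.7 / 6391.1 × 100 = 86.60.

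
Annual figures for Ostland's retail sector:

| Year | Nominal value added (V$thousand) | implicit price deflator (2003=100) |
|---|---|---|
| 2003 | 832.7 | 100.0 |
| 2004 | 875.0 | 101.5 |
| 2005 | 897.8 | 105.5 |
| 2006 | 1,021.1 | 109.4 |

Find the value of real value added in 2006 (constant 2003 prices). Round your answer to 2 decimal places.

V$933.36 thousand

Real value added 2006 = 1021.1 / 1.094 = 933.36.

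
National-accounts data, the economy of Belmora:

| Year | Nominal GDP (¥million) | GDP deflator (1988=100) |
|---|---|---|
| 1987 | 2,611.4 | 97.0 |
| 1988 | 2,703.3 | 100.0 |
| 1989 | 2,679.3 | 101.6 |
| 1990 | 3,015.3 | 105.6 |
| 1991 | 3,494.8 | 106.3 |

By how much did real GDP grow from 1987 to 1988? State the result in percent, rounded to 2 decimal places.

0.41%

Real GDP 1987 = 2611.4/0.970 = 2692.16.
Real GDP 1988 = 2703.3/1.000 = 2703.30.
Change = 2703.30/2692.16 − 1 = 0.0041.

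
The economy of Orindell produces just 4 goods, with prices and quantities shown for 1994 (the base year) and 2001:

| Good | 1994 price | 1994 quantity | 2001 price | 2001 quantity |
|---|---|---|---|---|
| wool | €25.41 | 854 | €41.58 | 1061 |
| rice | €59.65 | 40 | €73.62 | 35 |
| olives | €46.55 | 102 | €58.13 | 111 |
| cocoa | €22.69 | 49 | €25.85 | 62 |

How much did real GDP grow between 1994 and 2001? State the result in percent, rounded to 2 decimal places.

18.95%

Real GDP 1994 = Nominal GDP 1994 = 25.41·854 + 59.65·40 + 46.55·102 + 22.69·49 = 29946.05.
Real GDP 2001 (at 1994 prices) = 25.41·1061 + 59.65·35 + 46.55·111 + 22.69·62 = 35621.59.
Real growth = 35621.59/29946.05 − 1 = 0.1895.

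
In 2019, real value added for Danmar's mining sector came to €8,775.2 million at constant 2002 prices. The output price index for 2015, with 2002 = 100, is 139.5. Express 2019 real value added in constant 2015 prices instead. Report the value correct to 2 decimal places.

Real value added in 2015 prices = Real value added in 2002 prices × (P_2015/P_2002) = 8775.2 × 1.395 = 12241.40.

€12,241.40 million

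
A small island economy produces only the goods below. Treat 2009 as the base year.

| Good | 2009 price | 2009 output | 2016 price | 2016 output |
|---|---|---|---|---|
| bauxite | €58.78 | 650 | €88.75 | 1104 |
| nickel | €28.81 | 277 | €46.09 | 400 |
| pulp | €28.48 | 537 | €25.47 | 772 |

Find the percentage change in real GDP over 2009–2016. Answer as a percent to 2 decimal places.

Real GDP 2009 = Nominal GDP 2009 = 58.78·650 + 28.81·277 + 28.48·537 = 61481.13.
Real GDP 2016 (at 2009 prices) = 58.78·1104 + 28.81·400 + 28.48·772 = 98403.68.
Real growth = 98403.68/61481.13 − 1 = 0.6006.

60.06%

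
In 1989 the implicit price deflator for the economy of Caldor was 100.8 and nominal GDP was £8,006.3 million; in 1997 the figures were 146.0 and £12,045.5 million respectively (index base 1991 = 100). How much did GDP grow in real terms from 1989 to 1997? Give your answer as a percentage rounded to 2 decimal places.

Deflate each year: 1989 → 8006.3/1.008 = 7942.76; 1997 → 12045.5/1.460 = 8250.34.
So real GDP changed by 8250.34/7942.76 − 1 = 0.0387, i.e. 3.87%.

3.87%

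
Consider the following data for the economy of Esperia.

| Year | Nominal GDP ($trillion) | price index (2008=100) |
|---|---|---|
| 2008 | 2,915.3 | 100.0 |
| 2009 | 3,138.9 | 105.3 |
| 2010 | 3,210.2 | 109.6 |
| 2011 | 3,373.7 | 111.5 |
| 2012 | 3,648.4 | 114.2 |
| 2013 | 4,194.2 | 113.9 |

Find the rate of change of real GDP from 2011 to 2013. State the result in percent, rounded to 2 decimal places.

Real GDP 2011 = 3373.7/1.115 = 3025.74.
Real GDP 2013 = 4194.2/1.139 = 3682.35.
Change = 3682.35/3025.74 − 1 = 0.2170.

21.70%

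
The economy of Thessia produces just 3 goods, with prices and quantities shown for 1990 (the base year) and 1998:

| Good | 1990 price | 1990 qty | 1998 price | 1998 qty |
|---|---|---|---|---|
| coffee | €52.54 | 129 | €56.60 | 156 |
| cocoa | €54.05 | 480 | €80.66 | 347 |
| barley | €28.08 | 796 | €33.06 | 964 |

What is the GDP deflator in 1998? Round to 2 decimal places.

Nominal GDP 1998 = 56.60·156 + 80.66·347 + 33.06·964 = 68688.46.
Real GDP 1998 (at 1990 prices) = 52.54·156 + 54.05·347 + 28.08·964 = 54020.71.
Deflator = Nominal/Real × 100 = 68688.46/54020.71 × 100 = 127.152.

127.15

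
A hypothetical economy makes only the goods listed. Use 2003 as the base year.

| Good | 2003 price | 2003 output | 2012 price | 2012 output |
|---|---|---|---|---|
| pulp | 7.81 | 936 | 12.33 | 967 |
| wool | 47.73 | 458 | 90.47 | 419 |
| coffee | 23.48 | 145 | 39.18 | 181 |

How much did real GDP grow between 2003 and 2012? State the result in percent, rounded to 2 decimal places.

Real GDP 2003 = Nominal GDP 2003 = 7.81·936 + 47.73·458 + 23.48·145 = 32575.10.
Real GDP 2012 (at 2003 prices) = 7.81·967 + 47.73·419 + 23.48·181 = 31801.02.
Real growth = 31801.02/32575.10 − 1 = -0.0238.

-2.38%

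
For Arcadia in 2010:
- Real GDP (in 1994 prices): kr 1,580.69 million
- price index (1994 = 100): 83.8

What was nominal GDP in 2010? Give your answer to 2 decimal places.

kr 1,324.62 million

Nominal GDP = Real × (price index/100) = 1580.69 × 0.838 = 1324.62.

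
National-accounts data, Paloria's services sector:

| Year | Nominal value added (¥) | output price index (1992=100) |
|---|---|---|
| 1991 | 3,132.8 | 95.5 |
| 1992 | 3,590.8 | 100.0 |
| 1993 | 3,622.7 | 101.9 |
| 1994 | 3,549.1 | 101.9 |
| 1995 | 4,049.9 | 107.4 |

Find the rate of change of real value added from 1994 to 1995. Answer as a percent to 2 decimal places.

Real value added 1994 = 3549.1/1.019 = 3482.92.
Real value added 1995 = 4049.9/1.074 = 3770.86.
Change = 3770.86/3482.92 − 1 = 0.0827.

8.27%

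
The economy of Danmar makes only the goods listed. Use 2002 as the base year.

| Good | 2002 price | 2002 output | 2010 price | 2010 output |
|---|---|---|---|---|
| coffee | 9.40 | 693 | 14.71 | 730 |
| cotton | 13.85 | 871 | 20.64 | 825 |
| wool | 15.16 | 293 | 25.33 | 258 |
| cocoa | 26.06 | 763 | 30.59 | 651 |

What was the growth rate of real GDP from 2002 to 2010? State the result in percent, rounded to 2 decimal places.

Real GDP 2002 = Nominal GDP 2002 = 9.40·693 + 13.85·871 + 15.16·293 + 26.06·763 = 42903.21.
Real GDP 2010 (at 2002 prices) = 9.40·730 + 13.85·825 + 15.16·258 + 26.06·651 = 39164.59.
Real growth = 39164.59/42903.21 − 1 = -0.0871.

-8.71%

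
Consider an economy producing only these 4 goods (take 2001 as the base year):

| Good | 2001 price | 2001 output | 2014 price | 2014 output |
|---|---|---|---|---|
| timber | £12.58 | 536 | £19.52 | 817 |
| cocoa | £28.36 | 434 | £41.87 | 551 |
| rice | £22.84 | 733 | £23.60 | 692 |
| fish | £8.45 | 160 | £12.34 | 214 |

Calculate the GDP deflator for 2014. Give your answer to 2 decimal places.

133.26

Nominal GDP 2014 = 19.52·817 + 41.87·551 + 23.60·692 + 12.34·214 = 57990.17.
Real GDP 2014 (at 2001 prices) = 12.58·817 + 28.36·551 + 22.84·692 + 8.45·214 = 43517.80.
Deflator = Nominal/Real × 100 = 57990.17/43517.80 × 100 = 133.256.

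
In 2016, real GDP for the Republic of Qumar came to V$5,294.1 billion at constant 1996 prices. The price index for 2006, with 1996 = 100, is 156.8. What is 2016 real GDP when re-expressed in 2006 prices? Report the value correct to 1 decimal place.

Real GDP in 2006 prices = Real GDP in 1996 prices × (P_2006/P_1996) = 5294.1 × 1.568 = 8301.15.

V$8,301.1 billion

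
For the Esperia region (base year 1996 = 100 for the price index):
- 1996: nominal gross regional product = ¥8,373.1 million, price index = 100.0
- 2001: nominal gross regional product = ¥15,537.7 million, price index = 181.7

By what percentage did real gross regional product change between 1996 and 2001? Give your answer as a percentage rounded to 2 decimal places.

2.13%

Deflate each year: 1996 → 8373.1/1.000 = 8373.10; 2001 → 15537.7/1.817 = 8551.29.
So real gross regional product changed by 8551.29/8373.10 − 1 = 0.0213, i.e. 2.13%.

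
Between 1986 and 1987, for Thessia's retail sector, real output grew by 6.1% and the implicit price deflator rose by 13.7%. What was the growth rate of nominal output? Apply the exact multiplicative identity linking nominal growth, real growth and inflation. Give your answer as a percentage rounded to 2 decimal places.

20.64%

(1 + g_nom) = (1 + g_real)(1 + π) = 1.0610 × 1.1370 = 1.20636.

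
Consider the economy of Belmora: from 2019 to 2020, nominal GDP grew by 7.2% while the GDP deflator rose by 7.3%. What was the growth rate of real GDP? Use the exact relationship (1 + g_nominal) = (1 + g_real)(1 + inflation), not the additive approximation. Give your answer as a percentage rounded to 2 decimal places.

-0.09%

(1 + g_nom) = (1 + g_real)(1 + π), so g_real = 1.0720 / 1.0730 − 1 = -0.00093.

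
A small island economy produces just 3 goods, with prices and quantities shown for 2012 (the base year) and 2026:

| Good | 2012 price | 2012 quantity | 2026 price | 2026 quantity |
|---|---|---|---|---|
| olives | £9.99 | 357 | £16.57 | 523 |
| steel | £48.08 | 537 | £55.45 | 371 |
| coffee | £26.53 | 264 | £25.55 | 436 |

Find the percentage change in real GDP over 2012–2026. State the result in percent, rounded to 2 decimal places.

Real GDP 2012 = Nominal GDP 2012 = 9.99·357 + 48.08·537 + 26.53·264 = 36389.31.
Real GDP 2026 (at 2012 prices) = 9.99·523 + 48.08·371 + 26.53·436 = 34629.53.
Real growth = 34629.53/36389.31 − 1 = -0.0484.

-4.84%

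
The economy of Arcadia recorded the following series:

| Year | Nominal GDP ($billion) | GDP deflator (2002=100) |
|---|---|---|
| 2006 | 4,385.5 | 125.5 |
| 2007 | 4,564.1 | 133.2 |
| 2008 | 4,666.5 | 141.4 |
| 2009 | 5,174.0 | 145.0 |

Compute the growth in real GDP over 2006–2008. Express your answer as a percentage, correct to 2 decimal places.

-5.56%

Real GDP 2006 = 4385.5/1.255 = 3494.42.
Real GDP 2008 = 4666.5/1.414 = 3300.21.
Change = 3300.21/3494.42 − 1 = -0.0556.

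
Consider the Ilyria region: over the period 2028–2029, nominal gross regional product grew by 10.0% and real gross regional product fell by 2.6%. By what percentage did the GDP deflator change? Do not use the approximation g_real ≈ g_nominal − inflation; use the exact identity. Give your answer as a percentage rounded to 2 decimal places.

12.94%

(1 + g_nom) = (1 + g_real)(1 + π), so π = 1.1000 / 0.9740 − 1 = 0.12936.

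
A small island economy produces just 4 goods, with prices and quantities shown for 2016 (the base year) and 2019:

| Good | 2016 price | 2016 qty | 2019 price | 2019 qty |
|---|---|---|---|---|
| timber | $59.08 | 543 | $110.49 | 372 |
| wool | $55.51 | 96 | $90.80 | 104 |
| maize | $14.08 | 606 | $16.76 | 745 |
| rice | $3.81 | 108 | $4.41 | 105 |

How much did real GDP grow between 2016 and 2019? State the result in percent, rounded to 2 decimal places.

Real GDP 2016 = Nominal GDP 2016 = 59.08·543 + 55.51·96 + 14.08·606 + 3.81·108 = 46353.36.
Real GDP 2019 (at 2016 prices) = 59.08·372 + 55.51·104 + 14.08·745 + 3.81·105 = 38640.45.
Real growth = 38640.45/46353.36 − 1 = -0.1664.

-16.64%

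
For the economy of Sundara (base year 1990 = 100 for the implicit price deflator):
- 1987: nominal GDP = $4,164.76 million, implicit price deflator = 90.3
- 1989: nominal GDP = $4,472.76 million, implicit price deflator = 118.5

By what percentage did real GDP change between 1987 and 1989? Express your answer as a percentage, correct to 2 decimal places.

Real GDP 1987 = 4164.76 / 0.903 = 4612.14.
Real GDP 1989 = 4472.76 / 1.185 = 3774.48.
Real growth = 3774.48 / 4612.14 − 1 = -0.1816.

-18.16%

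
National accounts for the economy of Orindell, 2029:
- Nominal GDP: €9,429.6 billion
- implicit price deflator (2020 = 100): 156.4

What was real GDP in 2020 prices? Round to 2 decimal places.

€6,029.16 billion

Real GDP = Nominal / (implicit price deflator/100) = 9429.6 / 1.564 = 6029.16.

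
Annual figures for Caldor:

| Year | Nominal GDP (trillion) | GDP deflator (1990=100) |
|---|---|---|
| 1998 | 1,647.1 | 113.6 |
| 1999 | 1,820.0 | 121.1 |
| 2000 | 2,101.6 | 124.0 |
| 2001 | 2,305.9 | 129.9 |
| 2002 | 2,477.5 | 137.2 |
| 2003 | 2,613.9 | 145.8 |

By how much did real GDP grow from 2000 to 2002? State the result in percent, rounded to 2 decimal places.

Real GDP 2000 = 2101.6/1.240 = 1694.84.
Real GDP 2002 = 2477.5/1.372 = 1805.76.
Change = 1805.76/1694.84 − 1 = 0.0654.

6.54%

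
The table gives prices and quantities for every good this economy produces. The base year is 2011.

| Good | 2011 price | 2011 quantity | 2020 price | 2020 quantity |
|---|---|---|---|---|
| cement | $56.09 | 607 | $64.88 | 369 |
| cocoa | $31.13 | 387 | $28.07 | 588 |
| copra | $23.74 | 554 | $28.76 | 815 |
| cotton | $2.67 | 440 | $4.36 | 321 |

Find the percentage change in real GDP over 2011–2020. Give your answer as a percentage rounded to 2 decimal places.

-2.01%

Real GDP 2011 = Nominal GDP 2011 = 56.09·607 + 31.13·387 + 23.74·554 + 2.67·440 = 60420.70.
Real GDP 2020 (at 2011 prices) = 56.09·369 + 31.13·588 + 23.74·815 + 2.67·321 = 59206.82.
Real growth = 59206.82/60420.70 − 1 = -0.0201.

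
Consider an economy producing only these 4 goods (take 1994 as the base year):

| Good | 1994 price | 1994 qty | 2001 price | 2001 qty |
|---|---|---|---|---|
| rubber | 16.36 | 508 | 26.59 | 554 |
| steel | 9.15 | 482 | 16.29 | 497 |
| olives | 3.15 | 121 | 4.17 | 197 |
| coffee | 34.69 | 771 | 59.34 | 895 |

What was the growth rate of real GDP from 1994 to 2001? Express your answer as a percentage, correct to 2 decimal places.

Real GDP 1994 = Nominal GDP 1994 = 16.36·508 + 9.15·482 + 3.15·121 + 34.69·771 = 39848.32.
Real GDP 2001 (at 1994 prices) = 16.36·554 + 9.15·497 + 3.15·197 + 34.69·895 = 45279.09.
Real growth = 45279.09/39848.32 − 1 = 0.1363.

13.63%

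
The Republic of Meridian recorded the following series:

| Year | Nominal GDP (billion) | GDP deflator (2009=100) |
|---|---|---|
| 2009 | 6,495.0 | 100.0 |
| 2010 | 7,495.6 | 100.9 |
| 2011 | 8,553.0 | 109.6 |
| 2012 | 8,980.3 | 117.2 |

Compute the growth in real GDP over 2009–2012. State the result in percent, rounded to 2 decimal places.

17.97%

Real GDP 2009 = 6495.0/1.000 = 6495.00.
Real GDP 2012 = 8980.3/1.172 = 7662.37.
Change = 7662.37/6495.00 − 1 = 0.1797.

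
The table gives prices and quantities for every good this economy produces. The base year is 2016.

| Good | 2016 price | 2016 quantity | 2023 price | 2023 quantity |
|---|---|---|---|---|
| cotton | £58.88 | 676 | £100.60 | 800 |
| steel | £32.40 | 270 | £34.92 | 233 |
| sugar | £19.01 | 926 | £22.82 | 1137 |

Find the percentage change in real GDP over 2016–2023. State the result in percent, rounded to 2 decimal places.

Real GDP 2016 = Nominal GDP 2016 = 58.88·676 + 32.40·270 + 19.01·926 = 66154.14.
Real GDP 2023 (at 2016 prices) = 58.88·800 + 32.40·233 + 19.01·1137 = 76267.57.
Real growth = 76267.57/66154.14 − 1 = 0.1529.

15.29%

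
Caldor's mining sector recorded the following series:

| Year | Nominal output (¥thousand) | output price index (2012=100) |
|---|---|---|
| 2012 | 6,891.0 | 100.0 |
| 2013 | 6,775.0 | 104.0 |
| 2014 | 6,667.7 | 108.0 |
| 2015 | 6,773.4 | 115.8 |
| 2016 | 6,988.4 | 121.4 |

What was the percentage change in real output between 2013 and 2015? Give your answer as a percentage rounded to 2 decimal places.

Real output 2013 = 6775.0/1.040 = 6514.42.
Real output 2015 = 6773.4/1.158 = 5849.22.
Change = 5849.22/6514.42 − 1 = -0.1021.

-10.21%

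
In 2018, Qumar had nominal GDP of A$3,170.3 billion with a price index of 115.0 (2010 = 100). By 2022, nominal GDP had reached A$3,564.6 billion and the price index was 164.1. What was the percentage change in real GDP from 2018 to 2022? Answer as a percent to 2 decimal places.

-21.20%

Deflate each year: 2018 → 3170.3/1.150 = 2756.78; 2022 → 3564.6/1.641 = 2172.21.
So real GDP changed by 2172.21/2756.78 − 1 = -0.2120, i.e. -21.20%.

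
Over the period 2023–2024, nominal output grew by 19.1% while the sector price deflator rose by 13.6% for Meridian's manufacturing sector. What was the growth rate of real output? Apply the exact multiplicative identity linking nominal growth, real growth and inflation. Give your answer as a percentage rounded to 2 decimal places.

4.84%

(1 + g_nom) = (1 + g_real)(1 + π), so g_real = 1.1910 / 1.1360 − 1 = 0.04842.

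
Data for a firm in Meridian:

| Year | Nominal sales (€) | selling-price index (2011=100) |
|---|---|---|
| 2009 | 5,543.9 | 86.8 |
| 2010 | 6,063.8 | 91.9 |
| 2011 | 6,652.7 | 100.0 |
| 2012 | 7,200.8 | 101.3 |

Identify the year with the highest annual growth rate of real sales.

2012

2010: real = 6063.8/0.919 = 6598.26; growth vs 2009 (6386.98) = 3.31%.
2011: real = 6652.7/1.000 = 6652.70; growth vs 2010 (6598.26) = 0.83%.
2012: real = 7200.8/1.013 = 7108.39; growth vs 2011 (6652.70) = 6.85%.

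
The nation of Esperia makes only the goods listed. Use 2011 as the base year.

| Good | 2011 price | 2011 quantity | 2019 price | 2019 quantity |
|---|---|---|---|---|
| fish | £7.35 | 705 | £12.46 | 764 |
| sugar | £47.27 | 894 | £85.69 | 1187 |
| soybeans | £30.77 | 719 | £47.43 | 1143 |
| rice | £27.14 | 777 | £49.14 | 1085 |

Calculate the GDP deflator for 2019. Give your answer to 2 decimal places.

173.15

Nominal GDP 2019 = 12.46·764 + 85.69·1187 + 47.43·1143 + 49.14·1085 = 218762.86.
Real GDP 2019 (at 2011 prices) = 7.35·764 + 47.27·1187 + 30.77·1143 + 27.14·1085 = 126341.90.
Deflator = Nominal/Real × 100 = 218762.86/126341.90 × 100 = 173.151.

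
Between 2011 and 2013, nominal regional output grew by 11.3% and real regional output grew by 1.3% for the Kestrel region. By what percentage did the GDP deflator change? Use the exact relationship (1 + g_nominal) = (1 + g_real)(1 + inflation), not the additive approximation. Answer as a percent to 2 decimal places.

(1 + g_nom) = (1 + g_real)(1 + π), so π = 1.1130 / 1.0130 − 1 = 0.09872.

9.87%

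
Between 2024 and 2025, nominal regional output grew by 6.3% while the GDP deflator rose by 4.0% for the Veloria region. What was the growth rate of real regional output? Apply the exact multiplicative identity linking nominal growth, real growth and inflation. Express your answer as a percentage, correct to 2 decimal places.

2.21%

(1 + g_nom) = (1 + g_real)(1 + π), so g_real = 1.0630 / 1.0400 − 1 = 0.02212.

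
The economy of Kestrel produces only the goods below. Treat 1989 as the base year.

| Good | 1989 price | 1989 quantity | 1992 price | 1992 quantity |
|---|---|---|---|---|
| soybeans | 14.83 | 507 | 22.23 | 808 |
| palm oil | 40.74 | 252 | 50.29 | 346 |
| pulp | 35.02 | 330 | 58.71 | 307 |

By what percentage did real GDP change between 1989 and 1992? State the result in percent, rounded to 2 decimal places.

Real GDP 1989 = Nominal GDP 1989 = 14.83·507 + 40.74·252 + 35.02·330 = 29341.89.
Real GDP 1992 (at 1989 prices) = 14.83·808 + 40.74·346 + 35.02·307 = 36829.82.
Real growth = 36829.82/29341.89 − 1 = 0.2552.

25.52%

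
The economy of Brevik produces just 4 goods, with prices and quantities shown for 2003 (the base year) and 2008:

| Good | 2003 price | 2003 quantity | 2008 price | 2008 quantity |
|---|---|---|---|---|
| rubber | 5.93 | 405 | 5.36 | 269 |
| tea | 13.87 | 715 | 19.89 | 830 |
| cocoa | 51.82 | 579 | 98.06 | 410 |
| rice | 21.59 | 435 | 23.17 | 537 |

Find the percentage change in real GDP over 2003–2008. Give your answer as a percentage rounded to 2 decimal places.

-11.15%

Real GDP 2003 = Nominal GDP 2003 = 5.93·405 + 13.87·715 + 51.82·579 + 21.59·435 = 51714.13.
Real GDP 2008 (at 2003 prices) = 5.93·269 + 13.87·830 + 51.82·410 + 21.59·537 = 45947.30.
Real growth = 45947.30/51714.13 − 1 = -0.1115.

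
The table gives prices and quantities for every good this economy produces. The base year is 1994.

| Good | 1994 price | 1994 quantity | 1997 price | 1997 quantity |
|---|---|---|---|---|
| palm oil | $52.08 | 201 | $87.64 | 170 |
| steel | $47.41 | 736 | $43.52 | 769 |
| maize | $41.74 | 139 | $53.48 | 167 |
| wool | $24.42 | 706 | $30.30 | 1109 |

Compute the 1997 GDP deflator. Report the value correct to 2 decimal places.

Nominal GDP 1997 = 87.64·170 + 43.52·769 + 53.48·167 + 30.30·1109 = 90899.54.
Real GDP 1997 (at 1994 prices) = 52.08·170 + 47.41·769 + 41.74·167 + 24.42·1109 = 79364.25.
Deflator = Nominal/Real × 100 = 90899.54/79364.25 × 100 = 114.535.

114.53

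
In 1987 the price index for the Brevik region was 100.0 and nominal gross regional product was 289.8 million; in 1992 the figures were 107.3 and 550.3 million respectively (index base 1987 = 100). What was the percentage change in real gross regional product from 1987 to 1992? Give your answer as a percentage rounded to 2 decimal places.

76.97%

Real gross regional product 1987 = 289.8 / 1.000 = 289.80.
Real gross regional product 1992 = 550.3 / 1.073 = 512.86.
Real growth = 512.86 / 289.80 − 1 = 0.7697.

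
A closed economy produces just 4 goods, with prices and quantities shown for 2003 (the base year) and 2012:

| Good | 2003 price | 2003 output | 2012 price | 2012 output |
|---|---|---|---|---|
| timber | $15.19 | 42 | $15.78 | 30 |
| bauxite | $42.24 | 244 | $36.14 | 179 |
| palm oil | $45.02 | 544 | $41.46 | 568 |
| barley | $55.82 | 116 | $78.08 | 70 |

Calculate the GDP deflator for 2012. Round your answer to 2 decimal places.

Nominal GDP 2012 = 15.78·30 + 36.14·179 + 41.46·568 + 78.08·70 = 35957.34.
Real GDP 2012 (at 2003 prices) = 15.19·30 + 42.24·179 + 45.02·568 + 55.82·70 = 37495.42.
Deflator = Nominal/Real × 100 = 35957.34/37495.42 × 100 = 95.898.

95.90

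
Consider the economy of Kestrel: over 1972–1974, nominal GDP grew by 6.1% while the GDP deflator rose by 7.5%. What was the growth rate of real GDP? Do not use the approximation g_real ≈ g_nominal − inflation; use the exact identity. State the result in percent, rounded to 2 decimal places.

-1.30%

(1 + g_nom) = (1 + g_real)(1 + π), so g_real = 1.0610 / 1.0750 − 1 = -0.01302.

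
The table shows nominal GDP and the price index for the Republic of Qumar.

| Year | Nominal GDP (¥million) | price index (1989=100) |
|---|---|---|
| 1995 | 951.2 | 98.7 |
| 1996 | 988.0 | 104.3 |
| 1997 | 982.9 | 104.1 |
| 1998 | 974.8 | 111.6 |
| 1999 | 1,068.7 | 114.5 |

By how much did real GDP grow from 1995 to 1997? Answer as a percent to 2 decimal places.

-2.03%

Real GDP 1995 = 951.2/0.987 = 963.73.
Real GDP 1997 = 982.9/1.041 = 944.19.
Change = 944.19/963.73 − 1 = -0.0203.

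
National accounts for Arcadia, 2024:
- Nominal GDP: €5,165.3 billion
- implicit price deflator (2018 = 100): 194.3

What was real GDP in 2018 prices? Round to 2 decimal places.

Real GDP = Nominal / (implicit price deflator/100) = 5165.3 / 1.943 = 2658.41.

€2,658.41 billion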